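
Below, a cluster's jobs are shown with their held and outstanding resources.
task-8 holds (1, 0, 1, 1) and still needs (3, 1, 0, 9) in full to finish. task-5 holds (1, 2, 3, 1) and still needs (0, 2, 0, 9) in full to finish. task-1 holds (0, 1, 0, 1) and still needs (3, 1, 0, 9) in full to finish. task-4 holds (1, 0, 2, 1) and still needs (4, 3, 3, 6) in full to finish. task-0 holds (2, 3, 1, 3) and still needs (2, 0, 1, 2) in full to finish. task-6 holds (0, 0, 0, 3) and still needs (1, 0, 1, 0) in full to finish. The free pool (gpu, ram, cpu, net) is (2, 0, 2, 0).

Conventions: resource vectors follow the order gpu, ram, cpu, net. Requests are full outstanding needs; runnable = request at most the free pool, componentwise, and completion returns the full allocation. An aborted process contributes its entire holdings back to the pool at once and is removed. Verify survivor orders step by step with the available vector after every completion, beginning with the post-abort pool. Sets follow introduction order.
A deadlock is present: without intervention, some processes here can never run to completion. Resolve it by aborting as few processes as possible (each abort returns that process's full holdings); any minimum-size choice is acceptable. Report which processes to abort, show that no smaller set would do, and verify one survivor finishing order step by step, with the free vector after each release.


The answer: abort task-8 and task-5.
Key observation: task-1 was stuck for good until task-8 and task-5 gave back (2, 2, 4, 2); in the order shown it finishes at step 4.
No one abort is enough; case by case: task-8 alone leaves task-5 blocked (short on net); task-5 alone leaves task-8 blocked (short on net); task-1 alone leaves task-8 blocked (short on net); task-4 alone leaves task-8 blocked (short on net); task-0 alone leaves task-8 blocked (short on net); task-6 alone leaves task-8 blocked (short on net).
Survivors finish in the order: task-0, task-6, task-4, task-1. Walking it through (pool after the aborts first):
  pool = (4, 2, 6, 2)
  task-0 needs (2, 0, 1, 2) <= (4, 2, 6, 2) -> finishes; pool += (2, 3, 1, 3) = (6, 5, 7, 5)
  task-6 needs (1, 0, 1, 0) <= (6, 5, 7, 5) -> finishes; pool += (0, 0, 0, 3) = (6, 5, 7, 8)
  task-4 needs (4, 3, 3, 6) <= (6, 5, 7, 8) -> finishes; pool += (1, 0, 2, 1) = (7, 5, 9, 9)
  task-1 needs (3, 1, 0, 9) <= (7, 5, 9, 9) -> finishes; pool += (0, 1, 0, 1) = (7, 6, 9, 10)


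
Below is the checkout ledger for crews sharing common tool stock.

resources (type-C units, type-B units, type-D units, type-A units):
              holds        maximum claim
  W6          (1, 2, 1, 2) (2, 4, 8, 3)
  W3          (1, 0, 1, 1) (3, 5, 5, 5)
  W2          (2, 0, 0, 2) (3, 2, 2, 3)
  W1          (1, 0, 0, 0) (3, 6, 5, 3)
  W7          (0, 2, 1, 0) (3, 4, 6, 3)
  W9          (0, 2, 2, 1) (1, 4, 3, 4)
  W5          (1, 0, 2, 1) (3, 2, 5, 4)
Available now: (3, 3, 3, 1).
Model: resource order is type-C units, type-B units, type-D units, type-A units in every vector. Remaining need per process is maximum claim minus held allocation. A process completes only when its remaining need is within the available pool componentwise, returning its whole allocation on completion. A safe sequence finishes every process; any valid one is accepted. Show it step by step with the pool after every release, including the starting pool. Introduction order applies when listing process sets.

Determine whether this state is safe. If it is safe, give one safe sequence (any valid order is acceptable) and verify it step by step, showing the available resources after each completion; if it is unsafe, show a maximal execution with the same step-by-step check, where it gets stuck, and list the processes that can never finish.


SAFE, for example via the order W2, W9, W5, W6, W3, W1, W7.
Key observation: the order's first zero-slack moment is W2 ((1, 2, 2, 1) needed, (3, 3, 3, 1) free — a requested resource with nothing to spare).
Verifying each step:
  pool = (3, 3, 3, 1)
  W2: need (1, 2, 2, 1) fits (3, 3, 3, 1); releases (2, 0, 0, 2), pool now (5, 3, 3, 3)
  W9: need (1, 2, 1, 3) fits (5, 3, 3, 3); releases (0, 2, 2, 1), pool now (5, 5, 5, 4)
  W5: need (2, 2, 3, 3) fits (5, 5, 5, 4); releases (1, 0, 2, 1), pool now (6, 5, 7, 5)
  W6: need (1, 2, 7, 1) fits (6, 5, 7, 5); releases (1, 2, 1, 2), pool now (7, 7, 8, 7)
  W3: need (2, 5, 4, 4) fits (7, 7, 8, 7); releases (1, 0, 1, 1), pool now (8, 7, 9, 8)
  W1: need (2, 6, 5, 3) fits (8, 7, 9, 8); releases (1, 0, 0, 0), pool now (9, 7, 9, 8)
  W7: need (3, 2, 5, 3) fits (9, 7, 9, 8); releases (0, 2, 1, 0), pool now (9, 9, 10, 8)


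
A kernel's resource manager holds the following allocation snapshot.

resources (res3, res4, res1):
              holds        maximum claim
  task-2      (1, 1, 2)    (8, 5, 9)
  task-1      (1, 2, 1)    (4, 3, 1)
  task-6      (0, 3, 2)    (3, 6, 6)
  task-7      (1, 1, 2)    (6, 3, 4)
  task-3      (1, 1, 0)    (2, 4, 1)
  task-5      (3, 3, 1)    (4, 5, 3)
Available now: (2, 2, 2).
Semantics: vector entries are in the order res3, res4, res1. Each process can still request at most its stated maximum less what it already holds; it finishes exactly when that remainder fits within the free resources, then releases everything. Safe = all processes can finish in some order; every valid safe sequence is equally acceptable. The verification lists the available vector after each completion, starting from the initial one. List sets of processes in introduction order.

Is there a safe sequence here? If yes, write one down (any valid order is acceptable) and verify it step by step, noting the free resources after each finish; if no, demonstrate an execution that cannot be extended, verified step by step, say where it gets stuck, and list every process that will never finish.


The state is SAFE; one workable sequence: task-5, task-7, task-1, task-6, task-3, task-2.
Key observation: the order's first zero-slack moment is task-5 ((1, 2, 2) needed, (2, 2, 2) free — a requested resource with nothing to spare).
Verifying each step:
  pool = (2, 2, 2)
  task-5 needs (1, 2, 2) <= (2, 2, 2) -> finishes; pool += (3, 3, 1) = (5, 5, 3)
  task-7 needs (5, 2, 2) <= (5, 5, 3) -> finishes; pool += (1, 1, 2) = (6, 6, 5)
  task-1 needs (3, 1, 0) <= (6, 6, 5) -> finishes; pool += (1, 2, 1) = (7, 8, 6)
  task-6 needs (3, 3, 4) <= (7, 8, 6) -> finishes; pool += (0, 3, 2) = (7, 11, 8)
  task-3 needs (1, 3, 1) <= (7, 11, 8) -> finishes; pool += (1, 1, 0) = (8, 12, 8)
  task-2 needs (7, 4, 7) <= (8, 12, 8) -> finishes; pool += (1, 1, 2) = (9, 13, 10)


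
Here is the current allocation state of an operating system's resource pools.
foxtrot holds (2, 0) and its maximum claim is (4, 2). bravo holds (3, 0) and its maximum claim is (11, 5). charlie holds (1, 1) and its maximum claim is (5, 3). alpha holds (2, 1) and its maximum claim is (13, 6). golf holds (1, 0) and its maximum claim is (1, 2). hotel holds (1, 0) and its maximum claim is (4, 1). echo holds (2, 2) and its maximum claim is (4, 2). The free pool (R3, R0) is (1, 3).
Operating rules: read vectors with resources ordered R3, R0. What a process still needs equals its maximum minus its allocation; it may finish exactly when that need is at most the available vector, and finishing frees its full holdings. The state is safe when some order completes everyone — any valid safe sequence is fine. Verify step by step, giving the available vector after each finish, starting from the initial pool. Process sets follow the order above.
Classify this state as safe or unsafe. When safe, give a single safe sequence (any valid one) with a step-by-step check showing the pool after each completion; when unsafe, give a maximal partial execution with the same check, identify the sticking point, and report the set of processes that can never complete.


SAFE — a valid safe sequence is golf, foxtrot, charlie, hotel, echo, bravo, alpha.
Key observation: foxtrot marks the first exact bind of the order: its need (2, 2) fits the free (2, 3) with zero slack on a requested resource.
Step-by-step check:
  pool = (1, 3)
  run golf (needs (0, 2), free (1, 3)); after release of (1, 0) the pool is (2, 3)
  run foxtrot (needs (2, 2), free (2, 3)); after release of (2, 0) the pool is (4, 3)
  run charlie (needs (4, 2), free (4, 3)); after release of (1, 1) the pool is (5, 4)
  run hotel (needs (3, 1), free (5, 4)); after release of (1, 0) the pool is (6, 4)
  run echo (needs (2, 0), free (6, 4)); after release of (2, 2) the pool is (8, 6)
  run bravo (needs (8, 5), free (8, 6)); after release of (3, 0) the pool is (11, 6)
  run alpha (needs (11, 5), free (11, 6)); after release of (2, 1) the pool is (13, 7)


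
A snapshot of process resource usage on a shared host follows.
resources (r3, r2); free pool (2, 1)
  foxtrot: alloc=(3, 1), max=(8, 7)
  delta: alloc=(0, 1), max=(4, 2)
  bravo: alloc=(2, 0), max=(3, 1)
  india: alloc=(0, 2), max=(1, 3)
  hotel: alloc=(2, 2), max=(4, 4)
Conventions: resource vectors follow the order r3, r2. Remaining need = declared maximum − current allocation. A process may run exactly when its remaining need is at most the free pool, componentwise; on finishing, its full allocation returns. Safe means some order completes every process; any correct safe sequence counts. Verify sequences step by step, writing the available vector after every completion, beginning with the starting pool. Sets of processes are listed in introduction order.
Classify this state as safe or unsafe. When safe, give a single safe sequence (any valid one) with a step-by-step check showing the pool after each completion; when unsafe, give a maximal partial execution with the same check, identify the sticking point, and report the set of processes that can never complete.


SAFE. One safe sequence: india, bravo, delta, hotel, foxtrot.
Key observation: the order's first zero-slack moment is india ((1, 1) needed, (2, 1) free — a requested resource with nothing to spare).
Step-by-step check:
  pool = (2, 1)
  run india (needs (1, 1), free (2, 1)); after release of (0, 2) the pool is (2, 3)
  run bravo (needs (1, 1), free (2, 3)); after release of (2, 0) the pool is (4, 3)
  run delta (needs (4, 1), free (4, 3)); after release of (0, 1) the pool is (4, 4)
  run hotel (needs (2, 2), free (4, 4)); after release of (2, 2) the pool is (6, 6)
  run foxtrot (needs (5, 6), free (6, 6)); after release of (3, 1) the pool is (9, 7)


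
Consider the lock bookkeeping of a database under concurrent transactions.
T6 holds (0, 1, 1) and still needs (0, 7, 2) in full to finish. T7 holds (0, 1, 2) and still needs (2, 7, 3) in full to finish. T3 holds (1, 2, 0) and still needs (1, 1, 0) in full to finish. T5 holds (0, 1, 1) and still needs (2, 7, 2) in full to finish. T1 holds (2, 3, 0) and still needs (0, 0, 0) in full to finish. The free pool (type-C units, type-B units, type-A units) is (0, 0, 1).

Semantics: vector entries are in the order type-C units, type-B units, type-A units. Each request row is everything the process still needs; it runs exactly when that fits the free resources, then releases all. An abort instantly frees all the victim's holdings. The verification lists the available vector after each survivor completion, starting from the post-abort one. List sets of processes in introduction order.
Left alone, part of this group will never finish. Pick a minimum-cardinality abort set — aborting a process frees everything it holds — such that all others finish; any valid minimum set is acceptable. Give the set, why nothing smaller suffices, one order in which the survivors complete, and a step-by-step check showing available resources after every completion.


Abort T7 and T5.
Key observation: aborting T7 and T5 returns (0, 2, 3), and T6 — hopeless before — runs at step 3 with the returned capacity in the pool.
No one abort is enough; case by case: T6 alone leaves T7 blocked (short on type-B units and type-A units); T7 alone leaves T6 blocked (short on type-B units); T3 alone leaves T6 blocked (short on type-B units and type-A units); T5 alone leaves T6 blocked (short on type-B units); T1 alone leaves T6 blocked (short on type-B units and type-A units).
One survivor order: T1, T3, T6. Check, step by step (post-abort pool first):
  pool = (0, 2, 4)
  T1 needs (0, 0, 0) <= (0, 2, 4) -> finishes; pool += (2, 3, 0) = (2, 5, 4)
  T3 needs (1, 1, 0) <= (2, 5, 4) -> finishes; pool += (1, 2, 0) = (3, 7, 4)
  T6 needs (0, 7, 2) <= (3, 7, 4) -> finishes; pool += (0, 1, 1) = (3, 8, 5)


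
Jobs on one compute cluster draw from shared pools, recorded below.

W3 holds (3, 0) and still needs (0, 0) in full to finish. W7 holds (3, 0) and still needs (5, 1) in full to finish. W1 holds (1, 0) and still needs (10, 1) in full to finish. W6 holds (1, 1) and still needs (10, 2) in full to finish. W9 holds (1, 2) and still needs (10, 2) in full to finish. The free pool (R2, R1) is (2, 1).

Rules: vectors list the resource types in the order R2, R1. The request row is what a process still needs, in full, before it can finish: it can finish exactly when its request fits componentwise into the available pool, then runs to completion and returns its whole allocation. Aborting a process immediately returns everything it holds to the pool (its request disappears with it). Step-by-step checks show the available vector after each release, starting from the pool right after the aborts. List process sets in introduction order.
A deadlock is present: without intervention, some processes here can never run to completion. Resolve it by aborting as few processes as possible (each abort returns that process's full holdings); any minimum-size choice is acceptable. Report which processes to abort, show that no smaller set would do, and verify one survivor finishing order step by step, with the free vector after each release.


Abort W6 and W9.
Key observation: before aborting W6 and W9, W1 was permanently blocked — no order could ever run it; afterwards it completes at step 3.
Why nothing smaller works — every single abort fails: W3 alone leaves W1 blocked (short on R2); W7 alone leaves W1 blocked (short on R2); W1 alone leaves W6 blocked (short on R2 and R1); W6 alone leaves W1 blocked (short on R2); W9 alone leaves W1 blocked (short on R2).
The survivors complete as W3, W7, W1. Check, step by step (starting from the post-abort pool):
  pool = (4, 4)
  W3 needs (0, 0) <= (4, 4) -> finishes; pool += (3, 0) = (7, 4)
  W7 needs (5, 1) <= (7, 4) -> finishes; pool += (3, 0) = (10, 4)
  W1 needs (10, 1) <= (10, 4) -> finishes; pool += (1, 0) = (11, 4)


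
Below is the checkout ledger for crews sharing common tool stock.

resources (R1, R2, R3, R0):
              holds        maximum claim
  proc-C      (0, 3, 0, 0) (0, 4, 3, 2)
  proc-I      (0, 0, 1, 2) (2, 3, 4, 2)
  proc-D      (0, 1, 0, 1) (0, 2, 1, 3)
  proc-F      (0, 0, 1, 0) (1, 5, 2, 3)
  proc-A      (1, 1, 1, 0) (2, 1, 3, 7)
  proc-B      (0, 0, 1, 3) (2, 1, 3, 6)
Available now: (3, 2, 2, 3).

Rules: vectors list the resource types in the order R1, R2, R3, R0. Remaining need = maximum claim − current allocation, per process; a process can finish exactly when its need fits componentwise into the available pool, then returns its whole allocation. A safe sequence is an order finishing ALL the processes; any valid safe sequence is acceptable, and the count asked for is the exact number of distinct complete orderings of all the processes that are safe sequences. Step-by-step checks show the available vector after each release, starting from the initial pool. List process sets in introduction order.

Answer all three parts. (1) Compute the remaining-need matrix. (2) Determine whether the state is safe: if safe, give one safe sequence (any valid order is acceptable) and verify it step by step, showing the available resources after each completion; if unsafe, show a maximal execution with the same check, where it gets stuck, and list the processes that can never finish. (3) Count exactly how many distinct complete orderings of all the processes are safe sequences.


(1) Need matrix, components ordered R1, R2, R3, R0:
  proc-C: (0, 1, 3, 2)
  proc-I: (2, 3, 3, 0)
  proc-D: (0, 1, 1, 2)
  proc-F: (1, 5, 1, 3)
  proc-A: (1, 0, 2, 7)
  proc-B: (2, 1, 2, 3)
(2) The state is SAFE; one workable sequence: proc-B, proc-D, proc-C, proc-A, proc-F, proc-I.
Key observation: the order's first zero-slack moment is proc-B ((2, 1, 2, 3) needed, (3, 2, 2, 3) free — a requested resource with nothing to spare).
Verifying each step:
  pool = (3, 2, 2, 3)
  proc-B needs (2, 1, 2, 3) <= (3, 2, 2, 3) -> finishes; pool += (0, 0, 1, 3) = (3, 2, 3, 6)
  proc-D needs (0, 1, 1, 2) <= (3, 2, 3, 6) -> finishes; pool += (0, 1, 0, 1) = (3, 3, 3, 7)
  proc-C needs (0, 1, 3, 2) <= (3, 3, 3, 7) -> finishes; pool += (0, 3, 0, 0) = (3, 6, 3, 7)
  proc-A needs (1, 0, 2, 7) <= (3, 6, 3, 7) -> finishes; pool += (1, 1, 1, 0) = (4, 7, 4, 7)
  proc-F needs (1, 5, 1, 3) <= (4, 7, 4, 7) -> finishes; pool += (0, 0, 1, 0) = (4, 7, 5, 7)
  proc-I needs (2, 3, 3, 0) <= (4, 7, 5, 7) -> finishes; pool += (0, 0, 1, 2) = (4, 7, 6, 9)
(3) Exactly 40 of the possible complete orderings are safe sequences.


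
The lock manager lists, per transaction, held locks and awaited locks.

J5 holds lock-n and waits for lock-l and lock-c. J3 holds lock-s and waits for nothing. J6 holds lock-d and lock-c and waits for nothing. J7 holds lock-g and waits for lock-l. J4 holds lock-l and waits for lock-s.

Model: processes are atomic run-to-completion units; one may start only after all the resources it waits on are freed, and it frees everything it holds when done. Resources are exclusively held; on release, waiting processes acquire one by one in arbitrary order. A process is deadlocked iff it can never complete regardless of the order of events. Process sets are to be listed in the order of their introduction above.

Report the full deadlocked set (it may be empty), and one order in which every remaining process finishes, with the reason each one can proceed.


Nothing here is deadlocked.
Key observation: although several processes wait, no cycle exists — each chain bottoms out at a free runner.
A valid finishing order for the others: J6, J3, J4, J7, J5.
Check, step by step:
  J6 waits on nothing -> runs at once and releases lock-d and lock-c
  J3 waits on nothing -> runs at once and releases lock-s
  J4: everything it awaited (lock-s) is free; runs, freeing lock-l
  J7: everything it awaited (lock-l) is free; runs, freeing lock-g
  J5: everything it awaited (lock-l and lock-c) is free; runs, freeing lock-n


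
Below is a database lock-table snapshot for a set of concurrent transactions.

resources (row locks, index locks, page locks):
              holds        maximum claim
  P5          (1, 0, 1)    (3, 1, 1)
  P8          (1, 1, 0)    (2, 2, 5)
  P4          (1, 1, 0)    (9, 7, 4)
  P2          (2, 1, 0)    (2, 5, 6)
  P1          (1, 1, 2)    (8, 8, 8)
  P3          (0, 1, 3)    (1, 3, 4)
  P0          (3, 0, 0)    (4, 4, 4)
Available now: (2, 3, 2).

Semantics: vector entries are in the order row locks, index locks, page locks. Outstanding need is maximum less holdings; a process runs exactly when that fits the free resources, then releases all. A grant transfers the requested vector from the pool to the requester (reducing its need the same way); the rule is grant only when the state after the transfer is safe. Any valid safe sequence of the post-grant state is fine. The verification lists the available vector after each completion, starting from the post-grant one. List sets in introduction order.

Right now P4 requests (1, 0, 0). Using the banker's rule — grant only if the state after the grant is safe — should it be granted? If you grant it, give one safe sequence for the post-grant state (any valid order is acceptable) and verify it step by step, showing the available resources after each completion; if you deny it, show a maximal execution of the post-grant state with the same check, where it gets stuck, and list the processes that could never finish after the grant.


GRANT. The post-grant state is safe; one safe sequence: P3, P8, P5, P2, P0, P4, P1.
Key observation: even at the reduced pool (1, 3, 2), P3 fits immediately, so safety survives the grant.
Verifying the post-grant state step by step:
  pool = (1, 3, 2)
  P3 needs (1, 2, 1) <= (1, 3, 2) -> finishes; pool += (0, 1, 3) = (1, 4, 5)
  P8 needs (1, 1, 5) <= (1, 4, 5) -> finishes; pool += (1, 1, 0) = (2, 5, 5)
  P5 needs (2, 1, 0) <= (2, 5, 5) -> finishes; pool += (1, 0, 1) = (3, 5, 6)
  P2 needs (0, 4, 6) <= (3, 5, 6) -> finishes; pool += (2, 1, 0) = (5, 6, 6)
  P0 needs (1, 4, 4) <= (5, 6, 6) -> finishes; pool += (3, 0, 0) = (8, 6, 6)
  P4 needs (7, 6, 4) <= (8, 6, 6) -> finishes; pool += (2, 1, 0) = (10, 7, 6)
  P1 needs (7, 7, 6) <= (10, 7, 6) -> finishes; pool += (1, 1, 2) = (11, 8, 8)


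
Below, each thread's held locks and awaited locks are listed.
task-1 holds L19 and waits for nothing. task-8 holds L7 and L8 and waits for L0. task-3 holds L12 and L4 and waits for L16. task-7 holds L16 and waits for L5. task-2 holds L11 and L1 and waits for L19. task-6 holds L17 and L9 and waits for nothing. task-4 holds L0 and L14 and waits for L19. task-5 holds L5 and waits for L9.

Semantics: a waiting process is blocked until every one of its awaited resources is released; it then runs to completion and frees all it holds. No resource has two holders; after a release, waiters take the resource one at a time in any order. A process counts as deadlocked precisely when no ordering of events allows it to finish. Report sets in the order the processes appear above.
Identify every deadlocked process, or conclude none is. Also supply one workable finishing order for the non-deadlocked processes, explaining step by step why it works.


The deadlocked set is empty.
Key observation: every chain of waits terminates; starting from the processes that wait on nothing, all the rest unlock in turn.
The rest can finish in the order task-1, task-6, task-4, task-5, task-8, task-7, task-3, task-2.
Step-by-step check:
  run task-1 (it waits on nothing); releases L19
  run task-6 (it waits on nothing); releases L17 and L9
  task-4 waits on L19 — all released -> runs and releases L0 and L14
  task-5 waits on L9 — all released -> runs and releases L5
  task-8 waits on L0 — all released -> runs and releases L7 and L8
  task-7 waits on L5 — all released -> runs and releases L16
  task-3 waits on L16 — all released -> runs and releases L12 and L4
  task-2 waits on L19 — all released -> runs and releases L11 and L1


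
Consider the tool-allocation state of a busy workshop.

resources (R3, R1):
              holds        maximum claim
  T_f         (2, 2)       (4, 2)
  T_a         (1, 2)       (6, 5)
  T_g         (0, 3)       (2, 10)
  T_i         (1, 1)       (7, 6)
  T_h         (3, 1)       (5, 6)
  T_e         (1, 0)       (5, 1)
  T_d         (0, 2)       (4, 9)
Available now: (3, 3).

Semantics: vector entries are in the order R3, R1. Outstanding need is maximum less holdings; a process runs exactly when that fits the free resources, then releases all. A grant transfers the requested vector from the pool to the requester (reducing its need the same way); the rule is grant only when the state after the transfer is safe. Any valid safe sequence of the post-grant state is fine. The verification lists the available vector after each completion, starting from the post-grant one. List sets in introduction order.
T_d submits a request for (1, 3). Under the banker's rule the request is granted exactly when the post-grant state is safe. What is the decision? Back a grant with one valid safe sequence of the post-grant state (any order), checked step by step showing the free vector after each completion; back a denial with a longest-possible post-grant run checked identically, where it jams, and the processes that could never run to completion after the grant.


DENY. Granting would leave the state unsafe.
Key observation: R1 is the bottleneck — with T_f, T_e done the pool holds (5, 2), short of every remaining need.
On the post-grant state, T_f, T_e is a maximal run — nothing extends it. Step-by-step check:
  pool = (2, 0)
  T_f needs (2, 0) <= (2, 0) -> finishes; pool += (2, 2) = (4, 2)
  T_e needs (4, 1) <= (4, 2) -> finishes; pool += (1, 0) = (5, 2)
  T_a still needs (5, 3) but only (5, 2) is free — short on R1
  T_g still needs (2, 7) but only (5, 2) is free — short on R1
  T_i still needs (6, 5) but only (5, 2) is free — short on R3 and R1
  T_h still needs (2, 5) but only (5, 2) is free — short on R1
  T_d still needs (3, 4) but only (5, 2) is free — short on R1
Processes that could never finish after the grant: T_a, T_g, T_i, T_h and T_d.


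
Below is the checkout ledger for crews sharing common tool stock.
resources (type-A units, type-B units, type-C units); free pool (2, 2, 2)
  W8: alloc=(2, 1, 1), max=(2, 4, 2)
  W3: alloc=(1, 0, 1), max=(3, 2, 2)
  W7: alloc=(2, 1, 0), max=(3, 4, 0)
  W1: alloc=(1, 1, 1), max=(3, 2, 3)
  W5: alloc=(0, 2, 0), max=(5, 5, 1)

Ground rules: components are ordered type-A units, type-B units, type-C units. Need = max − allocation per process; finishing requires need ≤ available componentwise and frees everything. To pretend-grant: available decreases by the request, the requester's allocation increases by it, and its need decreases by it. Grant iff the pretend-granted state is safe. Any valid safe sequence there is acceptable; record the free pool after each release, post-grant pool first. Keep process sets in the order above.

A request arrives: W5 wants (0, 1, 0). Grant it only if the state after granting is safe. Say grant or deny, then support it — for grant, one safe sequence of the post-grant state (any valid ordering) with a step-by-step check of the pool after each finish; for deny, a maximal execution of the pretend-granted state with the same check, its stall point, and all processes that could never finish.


DENY — the pretend-granted state is unsafe.
Key observation: after W1, W3 the pool peaks at (4, 2, 4), and each blocked process is short somewhere: W8 on type-B units; W7 on type-B units; W5 on type-A units.
After a pretend grant, a maximal execution: W1, W3 — then nothing else fits. Verifying each step:
  pool = (2, 1, 2)
  run W1 (needs (2, 1, 2), free (2, 1, 2)); after release of (1, 1, 1) the pool is (3, 2, 3)
  run W3 (needs (2, 2, 1), free (3, 2, 3)); after release of (1, 0, 1) the pool is (4, 2, 4)
  W8 cannot run: need (0, 3, 1) vs free (4, 2, 4) (insufficient type-B units)
  W7 cannot run: need (1, 3, 0) vs free (4, 2, 4) (insufficient type-B units)
  W5 cannot run: need (5, 2, 1) vs free (4, 2, 4) (insufficient type-A units)
Had the request been granted, W8, W7 and W5 could never finish.


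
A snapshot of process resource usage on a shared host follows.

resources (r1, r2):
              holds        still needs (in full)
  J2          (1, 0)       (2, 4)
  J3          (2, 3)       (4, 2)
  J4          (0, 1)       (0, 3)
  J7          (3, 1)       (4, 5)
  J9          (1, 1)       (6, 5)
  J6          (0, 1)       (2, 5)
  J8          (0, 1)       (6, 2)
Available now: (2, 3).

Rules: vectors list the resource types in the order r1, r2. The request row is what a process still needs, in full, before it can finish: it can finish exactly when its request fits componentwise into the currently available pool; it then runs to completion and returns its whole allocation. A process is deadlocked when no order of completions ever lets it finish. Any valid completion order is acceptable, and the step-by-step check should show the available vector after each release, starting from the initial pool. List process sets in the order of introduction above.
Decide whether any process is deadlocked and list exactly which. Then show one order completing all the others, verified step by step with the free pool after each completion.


Deadlocked: J3, J7, J9, J6 and J8.
Key observation: after J4, J2 the pool peaks at (3, 4), and each blocked process is short somewhere: J3 on r1; J7 on r1, r2; J9 on r1, r2; J6 on r2; J8 on r1.
The rest can finish in the order J4, J2. Walking it through:
  pool = (2, 3)
  J4 needs (0, 3) <= (2, 3) -> finishes; pool += (0, 1) = (2, 4)
  J2 needs (2, 4) <= (2, 4) -> finishes; pool += (1, 0) = (3, 4)
None of the blocked processes ever fits:
  J3 still needs (4, 2) but only (3, 4) is free — short on r1
  J7 still needs (4, 5) but only (3, 4) is free — short on r1 and r2
  J9 still needs (6, 5) but only (3, 4) is free — short on r1 and r2
  J6 still needs (2, 5) but only (3, 4) is free — short on r2
  J8 still needs (6, 2) but only (3, 4) is free — short on r1


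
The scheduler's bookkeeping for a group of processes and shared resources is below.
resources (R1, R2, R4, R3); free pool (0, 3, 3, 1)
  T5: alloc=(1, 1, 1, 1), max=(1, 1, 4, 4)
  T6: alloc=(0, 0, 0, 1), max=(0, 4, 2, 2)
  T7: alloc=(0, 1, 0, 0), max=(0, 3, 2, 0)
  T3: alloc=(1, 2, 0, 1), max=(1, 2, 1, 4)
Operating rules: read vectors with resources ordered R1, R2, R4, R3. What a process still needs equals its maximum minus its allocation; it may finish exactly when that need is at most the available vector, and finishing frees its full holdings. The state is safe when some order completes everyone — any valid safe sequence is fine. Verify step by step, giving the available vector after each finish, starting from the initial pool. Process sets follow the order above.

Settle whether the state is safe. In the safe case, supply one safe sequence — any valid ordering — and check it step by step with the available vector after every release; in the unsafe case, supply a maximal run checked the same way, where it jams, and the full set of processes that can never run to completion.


UNSAFE.
Key observation: R3 is the bottleneck — with T7, T6 done the pool holds (0, 4, 3, 2), short of every remaining need.
Going as far as possible: T7, T6; after that, nothing fits. Check, step by step:
  pool = (0, 3, 3, 1)
  run T7 (needs (0, 2, 2, 0), free (0, 3, 3, 1)); after release of (0, 1, 0, 0) the pool is (0, 4, 3, 1)
  run T6 (needs (0, 4, 2, 1), free (0, 4, 3, 1)); after release of (0, 0, 0, 1) the pool is (0, 4, 3, 2)
  blocked: T5 wants (0, 0, 3, 3), pool (0, 4, 3, 2) — not enough R3
  blocked: T3 wants (0, 0, 1, 3), pool (0, 4, 3, 2) — not enough R3
Never able to finish: T5 and T3.


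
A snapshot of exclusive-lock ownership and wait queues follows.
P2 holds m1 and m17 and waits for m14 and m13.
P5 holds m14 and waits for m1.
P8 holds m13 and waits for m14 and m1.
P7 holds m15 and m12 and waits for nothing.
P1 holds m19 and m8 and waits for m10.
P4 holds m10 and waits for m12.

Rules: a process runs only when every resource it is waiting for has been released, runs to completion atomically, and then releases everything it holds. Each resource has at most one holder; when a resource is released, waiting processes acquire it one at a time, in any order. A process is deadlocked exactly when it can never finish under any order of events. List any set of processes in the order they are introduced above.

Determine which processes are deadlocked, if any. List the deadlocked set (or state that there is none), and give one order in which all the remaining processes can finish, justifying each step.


The deadlocked set is P2, P5 and P8.
Key observation: P2 -> P5 -> P2 is a circular wait — nothing in it can go first; P8 is caught in further circular waits.
A valid finishing order for the others: P7, P4, P1.
Step-by-step check:
  run P7 (it waits on nothing); releases m15 and m12
  run P4 (all its waits — m12 — are resolved); releases m10
  run P1 (all its waits — m10 — are resolved); releases m19 and m8


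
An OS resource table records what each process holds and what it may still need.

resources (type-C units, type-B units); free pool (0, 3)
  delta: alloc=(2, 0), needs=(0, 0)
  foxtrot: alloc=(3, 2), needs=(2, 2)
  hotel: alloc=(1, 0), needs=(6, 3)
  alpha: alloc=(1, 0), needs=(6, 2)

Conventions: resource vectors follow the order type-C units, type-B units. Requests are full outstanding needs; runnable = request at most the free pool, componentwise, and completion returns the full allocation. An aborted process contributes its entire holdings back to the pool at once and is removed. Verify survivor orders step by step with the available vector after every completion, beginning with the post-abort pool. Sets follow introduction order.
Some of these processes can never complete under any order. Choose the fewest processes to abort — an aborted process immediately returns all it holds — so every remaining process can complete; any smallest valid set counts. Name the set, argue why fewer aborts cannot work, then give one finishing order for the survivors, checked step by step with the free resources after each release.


The answer: abort hotel.
Key observation: alpha could never have finished before the abort; with (1, 0) returned by hotel, it fits at step 3.
No smaller set exists: with zero aborts the deadlock remains.
One survivor order: delta, foxtrot, alpha. Verifying each step (post-abort pool first):
  pool = (1, 3)
  delta: need (0, 0) fits (1, 3); releases (2, 0), pool now (3, 3)
  foxtrot: need (2, 2) fits (3, 3); releases (3, 2), pool now (6, 5)
  alpha: need (6, 2) fits (6, 5); releases (1, 0), pool now (7, 5)


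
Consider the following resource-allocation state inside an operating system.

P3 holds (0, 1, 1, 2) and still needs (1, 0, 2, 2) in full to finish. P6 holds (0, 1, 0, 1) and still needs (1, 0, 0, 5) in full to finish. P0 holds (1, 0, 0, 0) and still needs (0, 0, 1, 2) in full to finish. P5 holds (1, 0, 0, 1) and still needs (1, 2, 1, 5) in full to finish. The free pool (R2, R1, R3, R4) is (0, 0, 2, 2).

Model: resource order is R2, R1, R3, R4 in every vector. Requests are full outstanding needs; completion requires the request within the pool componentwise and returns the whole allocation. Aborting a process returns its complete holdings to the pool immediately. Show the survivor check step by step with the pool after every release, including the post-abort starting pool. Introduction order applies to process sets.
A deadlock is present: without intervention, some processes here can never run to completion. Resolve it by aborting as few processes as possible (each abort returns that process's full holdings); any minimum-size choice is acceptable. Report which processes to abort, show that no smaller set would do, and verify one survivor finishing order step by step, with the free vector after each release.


Abort P5.
Key observation: the returned (1, 0, 0, 1) from P5 is what brings P6 — unrunnable before, under any order — into play at step 3.
No smaller set exists: with zero aborts the deadlock remains.
Survivors finish in the order: P3, P0, P6. Check, step by step (pool after the aborts first):
  pool = (1, 0, 2, 3)
  P3 needs (1, 0, 2, 2) <= (1, 0, 2, 3) -> finishes; pool += (0, 1, 1, 2) = (1, 1, 3, 5)
  P0 needs (0, 0, 1, 2) <= (1, 1, 3, 5) -> finishes; pool += (1, 0, 0, 0) = (2, 1, 3, 5)
  P6 needs (1, 0, 0, 5) <= (2, 1, 3, 5) -> finishes; pool += (0, 1, 0, 1) = (2, 2, 3, 6)


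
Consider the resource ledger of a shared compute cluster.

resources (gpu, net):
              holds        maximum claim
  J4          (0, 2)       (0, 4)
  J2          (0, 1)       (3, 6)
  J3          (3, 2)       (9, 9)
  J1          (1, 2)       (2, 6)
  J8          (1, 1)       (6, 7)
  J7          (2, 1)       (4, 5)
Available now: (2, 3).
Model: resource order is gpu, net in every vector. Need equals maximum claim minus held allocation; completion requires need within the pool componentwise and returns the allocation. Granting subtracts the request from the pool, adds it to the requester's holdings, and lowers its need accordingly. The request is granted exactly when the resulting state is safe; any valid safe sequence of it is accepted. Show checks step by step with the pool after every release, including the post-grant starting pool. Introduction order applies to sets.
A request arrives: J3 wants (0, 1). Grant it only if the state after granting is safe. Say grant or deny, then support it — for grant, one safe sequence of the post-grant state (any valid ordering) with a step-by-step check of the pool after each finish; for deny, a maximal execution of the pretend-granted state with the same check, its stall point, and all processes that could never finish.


GRANT. The post-grant state is safe; one safe sequence: J4, J7, J1, J2, J8, J3.
Key observation: with (2, 2) left after the transfer, J4 can run at once — the state stays safe.
Check on the post-grant state, step by step:
  pool = (2, 2)
  run J4 (needs (0, 2), free (2, 2)); after release of (0, 2) the pool is (2, 4)
  run J7 (needs (2, 4), free (2, 4)); after release of (2, 1) the pool is (4, 5)
  run J1 (needs (1, 4), free (4, 5)); after release of (1, 2) the pool is (5, 7)
  run J2 (needs (3, 5), free (5, 7)); after release of (0, 1) the pool is (5, 8)
  run J8 (needs (5, 6), free (5, 8)); after release of (1, 1) the pool is (6, 9)
  run J3 (needs (6, 6), free (6, 9)); after release of (3, 3) the pool is (9, 12)


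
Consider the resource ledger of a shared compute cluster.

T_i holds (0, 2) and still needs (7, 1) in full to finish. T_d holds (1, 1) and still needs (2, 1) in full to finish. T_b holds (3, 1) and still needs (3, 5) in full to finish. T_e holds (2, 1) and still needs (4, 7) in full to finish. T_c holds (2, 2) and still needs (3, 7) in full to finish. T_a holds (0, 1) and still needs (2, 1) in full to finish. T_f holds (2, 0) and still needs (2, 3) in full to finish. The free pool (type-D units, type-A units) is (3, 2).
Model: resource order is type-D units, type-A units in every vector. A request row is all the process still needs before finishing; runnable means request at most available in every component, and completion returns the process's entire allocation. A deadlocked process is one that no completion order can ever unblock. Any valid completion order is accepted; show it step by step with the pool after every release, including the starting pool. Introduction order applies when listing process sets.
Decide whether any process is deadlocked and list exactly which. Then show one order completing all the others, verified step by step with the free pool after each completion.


Deadlocked set: T_i, T_b, T_e and T_c.
Key observation: after T_a, T_d, T_f the pool peaks at (6, 4), and each blocked process is short somewhere: T_i on type-D units; T_b on type-A units; T_e on type-A units; T_c on type-A units.
A valid finishing order for the others: T_a, T_d, T_f. Check, step by step:
  pool = (3, 2)
  T_a: need (2, 1) fits (3, 2); releases (0, 1), pool now (3, 3)
  T_d: need (2, 1) fits (3, 3); releases (1, 1), pool now (4, 4)
  T_f: need (2, 3) fits (4, 4); releases (2, 0), pool now (6, 4)
None of the blocked processes ever fits:
  blocked: T_i wants (7, 1), pool (6, 4) — not enough type-D units
  blocked: T_b wants (3, 5), pool (6, 4) — not enough type-A units
  blocked: T_e wants (4, 7), pool (6, 4) — not enough type-A units
  blocked: T_c wants (3, 7), pool (6, 4) — not enough type-A units


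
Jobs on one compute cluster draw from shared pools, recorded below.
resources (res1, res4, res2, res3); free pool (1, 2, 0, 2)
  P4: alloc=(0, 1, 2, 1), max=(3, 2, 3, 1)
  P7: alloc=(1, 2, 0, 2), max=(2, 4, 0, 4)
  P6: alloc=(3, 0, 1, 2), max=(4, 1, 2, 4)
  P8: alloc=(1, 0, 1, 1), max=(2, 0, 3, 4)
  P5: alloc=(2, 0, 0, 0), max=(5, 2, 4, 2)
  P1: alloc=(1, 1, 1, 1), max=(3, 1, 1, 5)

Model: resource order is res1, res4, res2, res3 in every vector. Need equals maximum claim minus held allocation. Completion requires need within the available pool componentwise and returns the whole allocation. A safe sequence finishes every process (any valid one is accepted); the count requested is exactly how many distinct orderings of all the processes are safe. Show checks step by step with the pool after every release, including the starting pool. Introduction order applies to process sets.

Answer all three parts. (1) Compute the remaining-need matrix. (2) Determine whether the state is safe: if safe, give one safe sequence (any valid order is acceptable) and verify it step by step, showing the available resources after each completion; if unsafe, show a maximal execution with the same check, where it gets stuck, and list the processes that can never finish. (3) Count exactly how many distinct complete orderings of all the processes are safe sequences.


(1) Outstanding need per process (order res1, res4, res2, res3):
  P4: (3, 1, 1, 0)
  P7: (1, 2, 0, 2)
  P6: (1, 1, 1, 2)
  P8: (1, 0, 2, 3)
  P5: (3, 2, 4, 2)
  P1: (2, 0, 0, 4)
(2) SAFE — a valid safe sequence is P7, P1, P6, P4, P8, P5.
Key observation: the first exact fit in this order is P7 — it needs (1, 2, 0, 2) with (1, 2, 0, 2) free, meeting a requested resource to the last unit.
Verifying each step:
  pool = (1, 2, 0, 2)
  run P7 (needs (1, 2, 0, 2), free (1, 2, 0, 2)); after release of (1, 2, 0, 2) the pool is (2, 4, 0, 4)
  run P1 (needs (2, 0, 0, 4), free (2, 4, 0, 4)); after release of (1, 1, 1, 1) the pool is (3, 5, 1, 5)
  run P6 (needs (1, 1, 1, 2), free (3, 5, 1, 5)); after release of (3, 0, 1, 2) the pool is (6, 5, 2, 7)
  run P4 (needs (3, 1, 1, 0), free (6, 5, 2, 7)); after release of (0, 1, 2, 1) the pool is (6, 6, 4, 8)
  run P8 (needs (1, 0, 2, 3), free (6, 6, 4, 8)); after release of (1, 0, 1, 1) the pool is (7, 6, 5, 9)
  run P5 (needs (3, 2, 4, 2), free (7, 6, 5, 9)); after release of (2, 0, 0, 0) the pool is (9, 6, 5, 9)
(3) Exactly 7 of the possible complete orderings are safe sequences.
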